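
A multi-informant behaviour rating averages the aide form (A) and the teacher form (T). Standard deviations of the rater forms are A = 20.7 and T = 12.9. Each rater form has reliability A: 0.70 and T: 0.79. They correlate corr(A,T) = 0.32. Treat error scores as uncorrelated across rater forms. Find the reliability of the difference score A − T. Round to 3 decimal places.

0.614

Var(A−T) = 20.7² + 12.9² − 2·20.7·12.9·0.32 = 594.9 − 170.899 = 424.001.
Because errors are independent across components, Cov(Tᵢ,Tⱼ) = Cov(Xᵢ,Xⱼ); the off-diagonal part of the true-score variance is the same as above.
True-score variance = [20.7²·0.70 + 12.9²·0.79] − 170.899 = 431.407 − 170.899 = 260.508.
Reliability = 260.508 / 424.001 = 0.614.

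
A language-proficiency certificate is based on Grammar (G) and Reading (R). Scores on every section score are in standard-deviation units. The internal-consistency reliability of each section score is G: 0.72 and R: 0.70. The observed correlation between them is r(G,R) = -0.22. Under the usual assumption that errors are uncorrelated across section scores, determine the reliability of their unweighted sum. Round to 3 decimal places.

0.628

Var(G+R) = 2 + 2·[(-0.22)] = 2 − 0.44 = 1.56.
With uncorrelated errors the cross-covariances are all true-score covariance, so they carry over unchanged; only the diagonal terms shrink to ρᵢσᵢ².
True-score variance = [0.72 + 0.70] − 0.44 = 1.42 − 0.44 = 0.98.
Reliability = 0.98 / 1.56 = 0.628.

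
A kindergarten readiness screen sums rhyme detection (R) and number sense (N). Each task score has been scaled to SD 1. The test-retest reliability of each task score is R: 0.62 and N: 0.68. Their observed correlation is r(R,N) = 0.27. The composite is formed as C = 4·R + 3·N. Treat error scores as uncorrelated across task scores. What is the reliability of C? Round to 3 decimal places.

Var(C) = 4² + 3² + 2·[12·0.27] = 25 + 6.48 = 31.48.
Because errors are independent across components, Cov(Tᵢ,Tⱼ) = Cov(Xᵢ,Xⱼ); the off-diagonal part of the true-score variance is the same as above.
True-score variance = [4²·0.62 + 3²·0.68] + 6.48 = 16.04 + 6.48 = 22.52.
Reliability = 22.52 / 31.48 = 0.715.

0.715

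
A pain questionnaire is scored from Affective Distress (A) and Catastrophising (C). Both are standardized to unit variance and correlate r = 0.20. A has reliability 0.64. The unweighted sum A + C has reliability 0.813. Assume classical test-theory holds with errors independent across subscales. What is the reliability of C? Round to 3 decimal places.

0.911

Var(A+C) = 2 + 2·0.20 = 2.400.
True-score variance = ρ_A + ρ_C + 2·0.20, so 0.813 = (0.64 + ρ_C + 0.40) / 2.400.
ρ_C = 0.813·2.400 − 0.64 − 0.40 = 0.911.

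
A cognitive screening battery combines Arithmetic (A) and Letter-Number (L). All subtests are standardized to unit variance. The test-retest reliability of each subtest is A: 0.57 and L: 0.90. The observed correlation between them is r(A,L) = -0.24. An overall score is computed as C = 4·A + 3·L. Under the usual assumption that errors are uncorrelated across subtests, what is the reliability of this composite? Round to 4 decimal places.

0.5956

Var(C) = 4² + 3² + 2·[12·(-0.24)] = 25 − 5.76 = 19.24.
Under uncorrelated errors the observed covariances equal the true-score covariances, so only the own-variance terms attenuate.
True-score variance = [4²·0.57 + 3²·0.90] − 5.76 = 17.22 − 5.76 = 11.46.
Reliability = 11.46 / 19.24 = 0.5956.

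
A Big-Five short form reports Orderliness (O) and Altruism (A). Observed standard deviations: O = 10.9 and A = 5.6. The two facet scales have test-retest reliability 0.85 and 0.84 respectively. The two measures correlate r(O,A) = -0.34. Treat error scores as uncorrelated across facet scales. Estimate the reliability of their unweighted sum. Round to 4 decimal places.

0.7898

Var(O+A) = 10.9² + 5.6² + 2·[10.9·5.6·(-0.34)] = 150.17 − 41.5072 = 108.663.
Because errors are independent across components, Cov(Tᵢ,Tⱼ) = Cov(Xᵢ,Xⱼ); the off-diagonal part of the true-score variance is the same as above.
True-score variance = [10.9²·0.85 + 5.6²·0.84] − 41.5072 = 127.331 − 41.5072 = 85.8237.
Reliability = 85.8237 / 108.663 = 0.7898.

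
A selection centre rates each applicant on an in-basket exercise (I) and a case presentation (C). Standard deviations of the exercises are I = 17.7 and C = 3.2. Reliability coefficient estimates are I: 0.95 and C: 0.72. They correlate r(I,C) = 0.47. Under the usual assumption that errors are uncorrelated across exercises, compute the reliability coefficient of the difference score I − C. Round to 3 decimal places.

Var(I−C) = 17.7² + 3.2² − 2·17.7·3.2·0.47 = 323.53 − 53.2416 = 270.288.
Under uncorrelated errors the observed covariances equal the true-score covariances, so only the own-variance terms attenuate.
True-score variance = [17.7²·0.95 + 3.2²·0.72] − 53.2416 = 304.998 − 53.2416 = 251.757.
Reliability = 251.757 / 270.288 = 0.931.

0.931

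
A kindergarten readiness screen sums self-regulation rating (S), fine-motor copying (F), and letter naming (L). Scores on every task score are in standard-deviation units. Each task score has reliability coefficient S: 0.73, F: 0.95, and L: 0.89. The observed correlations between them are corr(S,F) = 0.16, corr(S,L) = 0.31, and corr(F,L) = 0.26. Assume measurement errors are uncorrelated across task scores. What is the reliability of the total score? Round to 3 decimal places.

Var(S+F+L) = 3 + 2·[0.16 + 0.31 + 0.26] = 3 + 1.46 = 4.46.
Under uncorrelated errors the observed covariances equal the true-score covariances, so only the own-variance terms attenuate.
True-score variance = [0.73 + 0.95 + 0.89] + 1.46 = 2.57 + 1.46 = 4.03.
Reliability = 4.03 / 4.46 = 0.904.

0.904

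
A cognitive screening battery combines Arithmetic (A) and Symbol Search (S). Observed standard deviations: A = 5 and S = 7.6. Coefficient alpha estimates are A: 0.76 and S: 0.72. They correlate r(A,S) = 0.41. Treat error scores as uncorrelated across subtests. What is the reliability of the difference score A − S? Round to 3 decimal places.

Var(A−S) = 5² + 7.6² − 2·5·7.6·0.41 = 82.76 − 31.16 = 51.6.
Under uncorrelated errors the observed covariances equal the true-score covariances, so only the own-variance terms attenuate.
True-score variance = [5²·0.76 + 7.6²·0.72] − 31.16 = 60.5872 − 31.16 = 29.4272.
Reliability = 29.4272 / 51.6 = 0.570.

0.570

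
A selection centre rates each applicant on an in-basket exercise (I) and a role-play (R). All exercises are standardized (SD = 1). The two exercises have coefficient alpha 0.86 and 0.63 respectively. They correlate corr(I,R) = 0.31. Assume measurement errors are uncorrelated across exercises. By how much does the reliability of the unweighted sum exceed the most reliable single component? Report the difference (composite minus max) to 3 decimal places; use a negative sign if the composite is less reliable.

Var(sum) = 2 + 0.62 = 2.62; true-score variance = 1.49 + 0.62 = 2.11; composite reliability = 0.8053.
Max component reliability = 0.8600.
Difference = 0.8053 − 0.8600 = -0.055.

-0.055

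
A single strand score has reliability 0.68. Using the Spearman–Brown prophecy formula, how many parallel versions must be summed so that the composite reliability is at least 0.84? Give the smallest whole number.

k ≥ ρ*(1−ρ₁)/(ρ₁(1−ρ*)) = 0.84·0.32 / (0.68·0.16) = 2.471.
Smallest integer k = 3.

3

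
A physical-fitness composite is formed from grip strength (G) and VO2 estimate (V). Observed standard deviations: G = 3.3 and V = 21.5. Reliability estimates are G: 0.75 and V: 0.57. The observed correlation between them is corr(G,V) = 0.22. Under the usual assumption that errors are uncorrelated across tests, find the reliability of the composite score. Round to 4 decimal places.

0.6005

Var(G+V) = 3.3² + 21.5² + 2·[3.3·21.5·0.22] = 473.14 + 31.218 = 504.358.
Under uncorrelated errors the observed covariances equal the true-score covariances, so only the own-variance terms attenuate.
True-score variance = [3.3²·0.75 + 21.5²·0.57] + 31.218 = 271.65 + 31.218 = 302.868.
Reliability = 302.868 / 504.358 = 0.6005.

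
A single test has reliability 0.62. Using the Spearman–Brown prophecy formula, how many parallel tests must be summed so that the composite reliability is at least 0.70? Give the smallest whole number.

k ≥ ρ*(1−ρ₁)/(ρ₁(1−ρ*)) = 0.70·0.38 / (0.62·0.30) = 1.430.
Smallest integer k = 2.

2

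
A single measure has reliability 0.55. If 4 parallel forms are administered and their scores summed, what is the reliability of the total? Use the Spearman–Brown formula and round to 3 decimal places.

0.830

ρ_k = kρ / (1 + (k−1)ρ) = 4·0.55 / (1 + 3·0.55) = 2.200 / 2.650 = 0.830.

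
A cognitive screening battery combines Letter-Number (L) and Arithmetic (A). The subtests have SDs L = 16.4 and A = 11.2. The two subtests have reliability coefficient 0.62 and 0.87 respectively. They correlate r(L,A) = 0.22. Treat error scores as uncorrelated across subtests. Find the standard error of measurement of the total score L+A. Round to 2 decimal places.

10.89

Var(total) = 394.4 + 80.8192 = 475.219.
True-score variance = 275.888 + 80.8192 = 356.707, so reliability = 0.7506.
Error variance = 475.219 − 356.707 = 118.512; SEM = √118.512 = 10.89.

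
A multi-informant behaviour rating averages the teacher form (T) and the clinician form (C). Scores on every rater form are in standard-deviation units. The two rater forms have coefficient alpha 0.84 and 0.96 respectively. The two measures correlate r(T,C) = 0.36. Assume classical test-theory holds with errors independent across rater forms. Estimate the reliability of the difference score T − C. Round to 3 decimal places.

Var(T−C) = 1 + 1 − 2·0.36 = 2 − 0.72 = 1.28.
Because errors are independent across components, Cov(Tᵢ,Tⱼ) = Cov(Xᵢ,Xⱼ); the off-diagonal part of the true-score variance is the same as above.
True-score variance = [0.84 + 0.96] − 0.72 = 1.8 − 0.72 = 1.08.
Reliability = 1.08 / 1.28 = 0.844.

0.844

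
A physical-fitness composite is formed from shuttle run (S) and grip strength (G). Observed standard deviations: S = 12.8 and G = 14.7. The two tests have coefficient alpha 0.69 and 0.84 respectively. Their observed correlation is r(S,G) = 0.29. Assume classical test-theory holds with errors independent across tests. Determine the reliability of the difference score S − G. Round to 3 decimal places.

0.685

Var(S−G) = 12.8² + 14.7² − 2·12.8·14.7·0.29 = 379.93 − 109.133 = 270.797.
With uncorrelated errors the cross-covariances are all true-score covariance, so they carry over unchanged; only the diagonal terms shrink to ρᵢσᵢ².
True-score variance = [12.8²·0.69 + 14.7²·0.84] − 109.133 = 294.565 − 109.133 = 185.432.
Reliability = 185.432 / 270.797 = 0.685.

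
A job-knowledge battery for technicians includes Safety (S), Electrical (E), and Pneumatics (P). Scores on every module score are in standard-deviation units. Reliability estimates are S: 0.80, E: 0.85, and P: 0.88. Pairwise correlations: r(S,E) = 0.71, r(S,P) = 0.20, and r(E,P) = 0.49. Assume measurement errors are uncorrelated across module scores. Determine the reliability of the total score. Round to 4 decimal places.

0.9190

Var(S+E+P) = 3 + 2·[0.71 + 0.20 + 0.49] = 3 + 2.8 = 5.8.
Because errors are independent across components, Cov(Tᵢ,Tⱼ) = Cov(Xᵢ,Xⱼ); the off-diagonal part of the true-score variance is the same as above.
True-score variance = [0.80 + 0.85 + 0.88] + 2.8 = 2.53 + 2.8 = 5.33.
Reliability = 5.33 / 5.8 = 0.9190.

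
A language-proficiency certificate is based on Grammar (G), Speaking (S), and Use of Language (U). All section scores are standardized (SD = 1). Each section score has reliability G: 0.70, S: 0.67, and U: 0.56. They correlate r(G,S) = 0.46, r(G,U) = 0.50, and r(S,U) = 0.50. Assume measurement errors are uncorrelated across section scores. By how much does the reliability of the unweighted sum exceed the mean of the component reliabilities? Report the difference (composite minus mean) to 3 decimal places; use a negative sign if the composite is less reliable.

Var(sum) = 3 + 2.92 = 5.92; true-score variance = 1.93 + 2.92 = 4.85; composite reliability = 0.8193.
Mean component reliability = 0.6433.
Difference = 0.8193 − 0.6433 = 0.176.

0.176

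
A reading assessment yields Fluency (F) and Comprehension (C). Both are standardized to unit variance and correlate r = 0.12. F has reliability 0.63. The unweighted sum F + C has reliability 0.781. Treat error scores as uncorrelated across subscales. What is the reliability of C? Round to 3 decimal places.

0.879

Var(F+C) = 2 + 2·0.12 = 2.240.
True-score variance = ρ_F + ρ_C + 2·0.12, so 0.781 = (0.63 + ρ_C + 0.24) / 2.240.
ρ_C = 0.781·2.240 − 0.63 − 0.24 = 0.879.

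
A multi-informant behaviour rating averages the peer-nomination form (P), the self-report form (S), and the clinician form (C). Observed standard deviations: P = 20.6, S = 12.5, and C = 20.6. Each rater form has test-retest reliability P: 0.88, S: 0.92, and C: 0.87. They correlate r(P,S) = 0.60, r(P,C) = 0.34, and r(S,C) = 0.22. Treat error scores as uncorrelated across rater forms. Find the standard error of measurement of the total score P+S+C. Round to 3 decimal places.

Var(total) = 1004.97 + 710.865 = 1715.83.
True-score variance = 886.38 + 710.865 = 1597.24, so reliability = 0.9309.
Error variance = 1715.83 − 1597.24 = 118.59; SEM = √118.59 = 10.890.

10.890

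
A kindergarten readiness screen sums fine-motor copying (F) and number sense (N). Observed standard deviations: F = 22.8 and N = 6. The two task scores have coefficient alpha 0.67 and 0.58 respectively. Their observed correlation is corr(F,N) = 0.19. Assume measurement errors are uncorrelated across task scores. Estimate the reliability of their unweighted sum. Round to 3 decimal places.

0.693

Var(F+N) = 22.8² + 6² + 2·[22.8·6·0.19] = 555.84 + 51.984 = 607.824.
Because errors are independent across components, Cov(Tᵢ,Tⱼ) = Cov(Xᵢ,Xⱼ); the off-diagonal part of the true-score variance is the same as above.
True-score variance = [22.8²·0.67 + 6²·0.58] + 51.984 = 369.173 + 51.984 = 421.157.
Reliability = 421.157 / 607.824 = 0.693.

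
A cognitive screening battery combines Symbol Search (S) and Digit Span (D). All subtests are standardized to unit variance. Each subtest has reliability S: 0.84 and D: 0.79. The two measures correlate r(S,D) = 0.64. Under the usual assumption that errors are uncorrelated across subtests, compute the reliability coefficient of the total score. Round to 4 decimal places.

0.8872

Var(S+D) = 2 + 2·[0.64] = 2 + 1.28 = 3.28.
With uncorrelated errors the cross-covariances are all true-score covariance, so they carry over unchanged; only the diagonal terms shrink to ρᵢσᵢ².
True-score variance = [0.84 + 0.79] + 1.28 = 1.63 + 1.28 = 2.91.
Reliability = 2.91 / 3.28 = 0.8872.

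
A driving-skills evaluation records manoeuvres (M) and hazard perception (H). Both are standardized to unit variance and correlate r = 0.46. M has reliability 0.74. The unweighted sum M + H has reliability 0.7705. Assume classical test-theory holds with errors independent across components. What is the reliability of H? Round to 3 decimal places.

0.590

Var(M+H) = 2 + 2·0.46 = 2.920.
True-score variance = ρ_M + ρ_H + 2·0.46, so 0.7705 = (0.74 + ρ_H + 0.92) / 2.920.
ρ_H = 0.7705·2.920 − 0.74 − 0.92 = 0.590.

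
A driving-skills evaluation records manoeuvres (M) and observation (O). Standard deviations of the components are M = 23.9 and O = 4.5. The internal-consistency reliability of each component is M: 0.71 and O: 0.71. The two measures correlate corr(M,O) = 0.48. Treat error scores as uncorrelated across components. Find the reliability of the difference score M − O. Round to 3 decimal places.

Var(M−O) = 23.9² + 4.5² − 2·23.9·4.5·0.48 = 591.46 − 103.248 = 488.212.
Under uncorrelated errors the observed covariances equal the true-score covariances, so only the own-variance terms attenuate.
True-score variance = [23.9²·0.71 + 4.5²·0.71] − 103.248 = 419.937 − 103.248 = 316.689.
Reliability = 316.689 / 488.212 = 0.649.

0.649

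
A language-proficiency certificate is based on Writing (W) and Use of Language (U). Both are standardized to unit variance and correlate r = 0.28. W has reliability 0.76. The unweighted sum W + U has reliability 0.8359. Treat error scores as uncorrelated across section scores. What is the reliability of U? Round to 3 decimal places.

0.820

Var(W+U) = 2 + 2·0.28 = 2.560.
True-score variance = ρ_W + ρ_U + 2·0.28, so 0.8359 = (0.76 + ρ_U + 0.56) / 2.560.
ρ_U = 0.8359·2.560 − 0.76 − 0.56 = 0.820.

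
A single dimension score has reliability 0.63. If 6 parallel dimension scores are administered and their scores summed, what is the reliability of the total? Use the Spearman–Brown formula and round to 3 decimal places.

ρ_k = kρ / (1 + (k−1)ρ) = 6·0.63 / (1 + 5·0.63) = 3.780 / 4.150 = 0.911.

0.911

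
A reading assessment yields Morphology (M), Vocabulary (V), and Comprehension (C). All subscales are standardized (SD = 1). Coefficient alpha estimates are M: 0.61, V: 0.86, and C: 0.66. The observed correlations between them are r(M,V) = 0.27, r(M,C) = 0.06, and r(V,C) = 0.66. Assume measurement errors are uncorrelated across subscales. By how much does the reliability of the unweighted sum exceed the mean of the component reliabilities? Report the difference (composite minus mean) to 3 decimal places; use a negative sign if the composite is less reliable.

0.115

Var(sum) = 3 + 1.98 = 4.98; true-score variance = 2.13 + 1.98 = 4.11; composite reliability = 0.8253.
Mean component reliability = 0.7100.
Difference = 0.8253 − 0.7100 = 0.115.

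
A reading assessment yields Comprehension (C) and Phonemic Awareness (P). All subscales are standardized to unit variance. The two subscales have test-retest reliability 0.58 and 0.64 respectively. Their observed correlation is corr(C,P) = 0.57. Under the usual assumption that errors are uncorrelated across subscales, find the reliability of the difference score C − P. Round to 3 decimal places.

0.093

Var(C−P) = 1 + 1 − 2·0.57 = 2 − 1.14 = 0.86.
Under uncorrelated errors the observed covariances equal the true-score covariances, so only the own-variance terms attenuate.
True-score variance = [0.58 + 0.64] − 1.14 = 1.22 − 1.14 = 0.08.
Reliability = 0.08 / 0.86 = 0.093.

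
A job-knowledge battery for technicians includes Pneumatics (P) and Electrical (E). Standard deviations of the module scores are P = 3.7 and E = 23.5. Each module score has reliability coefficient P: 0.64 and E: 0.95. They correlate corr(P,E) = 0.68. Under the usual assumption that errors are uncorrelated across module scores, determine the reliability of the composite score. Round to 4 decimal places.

0.9524

Var(P+E) = 3.7² + 23.5² + 2·[3.7·23.5·0.68] = 565.94 + 118.252 = 684.192.
Because errors are independent across components, Cov(Tᵢ,Tⱼ) = Cov(Xᵢ,Xⱼ); the off-diagonal part of the true-score variance is the same as above.
True-score variance = [3.7²·0.64 + 23.5²·0.95] + 118.252 = 533.399 + 118.252 = 651.651.
Reliability = 651.651 / 684.192 = 0.9524.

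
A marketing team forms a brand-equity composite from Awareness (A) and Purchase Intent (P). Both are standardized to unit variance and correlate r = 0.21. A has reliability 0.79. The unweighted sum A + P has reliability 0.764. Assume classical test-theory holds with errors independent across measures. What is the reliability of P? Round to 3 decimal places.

Var(A+P) = 2 + 2·0.21 = 2.420.
True-score variance = ρ_A + ρ_P + 2·0.21, so 0.764 = (0.79 + ρ_P + 0.42) / 2.420.
ρ_P = 0.764·2.420 − 0.79 − 0.42 = 0.639.

0.639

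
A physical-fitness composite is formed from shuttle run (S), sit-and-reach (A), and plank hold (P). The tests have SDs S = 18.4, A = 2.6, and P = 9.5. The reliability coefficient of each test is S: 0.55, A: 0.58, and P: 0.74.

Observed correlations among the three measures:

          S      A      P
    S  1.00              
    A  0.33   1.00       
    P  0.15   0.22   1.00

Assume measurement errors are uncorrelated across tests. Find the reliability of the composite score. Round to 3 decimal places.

0.663

Var(S+A+P) = 18.4² + 2.6² + 9.5² + 2·[18.4·2.6·0.33 + 18.4·9.5·0.15 + 2.6·9.5·0.22] = 435.57 + 94.8824 = 530.452.
Because errors are independent across components, Cov(Tᵢ,Tⱼ) = Cov(Xᵢ,Xⱼ); the off-diagonal part of the true-score variance is the same as above.
True-score variance = [18.4²·0.55 + 2.6²·0.58 + 9.5²·0.74] + 94.8824 = 256.914 + 94.8824 = 351.796.
Reliability = 351.796 / 530.452 = 0.663.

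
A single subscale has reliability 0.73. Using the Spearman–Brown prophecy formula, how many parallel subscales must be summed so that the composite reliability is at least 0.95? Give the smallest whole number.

8

k ≥ ρ*(1−ρ₁)/(ρ₁(1−ρ*)) = 0.95·0.27 / (0.73·0.05) = 7.027.
Smallest integer k = 8.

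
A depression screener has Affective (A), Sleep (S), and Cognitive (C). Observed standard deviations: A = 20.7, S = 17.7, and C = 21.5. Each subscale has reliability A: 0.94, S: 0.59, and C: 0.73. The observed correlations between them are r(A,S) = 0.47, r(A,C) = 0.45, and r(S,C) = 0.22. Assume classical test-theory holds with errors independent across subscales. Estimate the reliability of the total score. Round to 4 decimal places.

Var(A+S+C) = 20.7² + 17.7² + 21.5² + 2·[20.7·17.7·0.47 + 20.7·21.5·0.45 + 17.7·21.5·0.22] = 1204.03 + 912.394 = 2116.42.
With uncorrelated errors the cross-covariances are all true-score covariance, so they carry over unchanged; only the diagonal terms shrink to ρᵢσᵢ².
True-score variance = [20.7²·0.94 + 17.7²·0.59 + 21.5²·0.73] + 912.394 = 925.064 + 912.394 = 1837.46.
Reliability = 1837.46 / 2116.42 = 0.8682.

0.8682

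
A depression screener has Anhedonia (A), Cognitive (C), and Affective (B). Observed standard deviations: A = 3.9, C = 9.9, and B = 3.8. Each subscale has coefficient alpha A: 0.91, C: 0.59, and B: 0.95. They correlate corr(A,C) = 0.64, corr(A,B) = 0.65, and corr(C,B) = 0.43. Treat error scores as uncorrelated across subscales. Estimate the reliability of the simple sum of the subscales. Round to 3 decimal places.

0.815

Var(A+C+B) = 3.9² + 9.9² + 3.8² + 2·[3.9·9.9·0.64 + 3.9·3.8·0.65 + 9.9·3.8·0.43] = 127.66 + 101.04 = 228.7.
Under uncorrelated errors the observed covariances equal the true-score covariances, so only the own-variance terms attenuate.
True-score variance = [3.9²·0.91 + 9.9²·0.59 + 3.8²·0.95] + 101.04 = 85.385 + 101.04 = 186.425.
Reliability = 186.425 / 228.7 = 0.815.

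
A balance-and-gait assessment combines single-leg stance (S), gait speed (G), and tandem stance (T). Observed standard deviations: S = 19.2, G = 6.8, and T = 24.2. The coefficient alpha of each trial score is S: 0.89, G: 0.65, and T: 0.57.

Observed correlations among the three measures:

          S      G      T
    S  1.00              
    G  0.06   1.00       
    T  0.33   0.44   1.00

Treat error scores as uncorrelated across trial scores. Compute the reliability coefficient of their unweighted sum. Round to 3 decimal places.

Var(S+G+T) = 19.2² + 6.8² + 24.2² + 2·[19.2·6.8·0.06 + 19.2·24.2·0.33 + 6.8·24.2·0.44] = 1000.52 + 467.142 = 1467.66.
Because errors are independent across components, Cov(Tᵢ,Tⱼ) = Cov(Xᵢ,Xⱼ); the off-diagonal part of the true-score variance is the same as above.
True-score variance = [19.2²·0.89 + 6.8²·0.65 + 24.2²·0.57] + 467.142 = 691.96 + 467.142 = 1159.1.
Reliability = 1159.1 / 1467.66 = 0.790.

0.790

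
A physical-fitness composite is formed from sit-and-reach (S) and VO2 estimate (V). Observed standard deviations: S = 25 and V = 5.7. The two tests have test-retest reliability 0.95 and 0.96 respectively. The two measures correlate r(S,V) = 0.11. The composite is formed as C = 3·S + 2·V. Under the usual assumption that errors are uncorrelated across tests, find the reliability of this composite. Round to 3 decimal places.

0.952

Var(C) = 3²·25² + 2²·5.7² + 2·[6·25·5.7·0.11] = 5754.96 + 188.1 = 5943.06.
With uncorrelated errors the cross-covariances are all true-score covariance, so they carry over unchanged; only the diagonal terms shrink to ρᵢσᵢ².
True-score variance = [3²·25²·0.95 + 2²·5.7²·0.96] + 188.1 = 5468.51 + 188.1 = 5656.61.
Reliability = 5656.61 / 5943.06 = 0.952.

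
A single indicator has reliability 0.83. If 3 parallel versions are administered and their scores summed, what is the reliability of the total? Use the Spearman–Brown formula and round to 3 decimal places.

ρ_k = kρ / (1 + (k−1)ρ) = 3·0.83 / (1 + 2·0.83) = 2.490 / 2.660 = 0.936.

0.936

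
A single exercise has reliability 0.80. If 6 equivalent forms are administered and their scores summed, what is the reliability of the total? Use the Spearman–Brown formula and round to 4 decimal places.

0.9600

ρ_k = kρ / (1 + (k−1)ρ) = 6·0.80 / (1 + 5·0.80) = 4.800 / 5.000 = 0.9600.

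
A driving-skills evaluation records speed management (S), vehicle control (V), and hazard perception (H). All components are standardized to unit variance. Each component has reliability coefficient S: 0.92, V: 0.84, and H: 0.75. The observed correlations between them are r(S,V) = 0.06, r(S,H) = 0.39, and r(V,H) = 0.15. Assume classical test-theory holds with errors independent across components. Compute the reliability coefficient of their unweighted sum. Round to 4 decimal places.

Var(S+V+H) = 3 + 2·[0.06 + 0.39 + 0.15] = 3 + 1.2 = 4.2.
Under uncorrelated errors the observed covariances equal the true-score covariances, so only the own-variance terms attenuate.
True-score variance = [0.92 + 0.84 + 0.75] + 1.2 = 2.51 + 1.2 = 3.71.
Reliability = 3.71 / 4.2 = 0.8833.

0.8833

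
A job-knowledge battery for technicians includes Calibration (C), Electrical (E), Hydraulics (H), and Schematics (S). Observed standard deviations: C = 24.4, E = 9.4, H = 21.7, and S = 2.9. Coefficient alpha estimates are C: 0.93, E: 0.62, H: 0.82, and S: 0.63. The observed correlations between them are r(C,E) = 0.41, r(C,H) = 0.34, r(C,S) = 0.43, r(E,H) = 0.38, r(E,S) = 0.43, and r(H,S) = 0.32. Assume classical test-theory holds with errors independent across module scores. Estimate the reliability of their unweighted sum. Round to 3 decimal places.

Var(C+E+H+S) = 24.4² + 9.4² + 21.7² + 2.9² + 2·[24.4·9.4·0.41 + 24.4·21.7·0.34 + 24.4·2.9·0.43 + 9.4·21.7·0.38 + 9.4·2.9·0.43 + 21.7·2.9·0.32] = 1163.02 + 827.719 = 1990.74.
Under uncorrelated errors the observed covariances equal the true-score covariances, so only the own-variance terms attenuate.
True-score variance = [24.4²·0.93 + 9.4²·0.62 + 21.7²·0.82 + 2.9²·0.63] + 827.719 = 999.896 + 827.719 = 1827.61.
Reliability = 1827.61 / 1990.74 = 0.918.

0.918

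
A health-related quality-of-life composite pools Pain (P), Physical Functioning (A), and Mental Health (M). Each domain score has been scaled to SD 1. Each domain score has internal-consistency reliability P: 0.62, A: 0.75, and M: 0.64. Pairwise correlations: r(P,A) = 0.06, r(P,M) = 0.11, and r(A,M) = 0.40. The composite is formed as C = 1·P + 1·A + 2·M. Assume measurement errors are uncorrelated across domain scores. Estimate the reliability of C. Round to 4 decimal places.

0.7463

Var(C) = 1 + 1 + 2² + 2·[0.06 + 2·0.11 + 2·0.40] = 6 + 2.16 = 8.16.
With uncorrelated errors the cross-covariances are all true-score covariance, so they carry over unchanged; only the diagonal terms shrink to ρᵢσᵢ².
True-score variance = [0.62 + 0.75 + 2²·0.64] + 2.16 = 3.93 + 2.16 = 6.09.
Reliability = 6.09 / 8.16 = 0.7463.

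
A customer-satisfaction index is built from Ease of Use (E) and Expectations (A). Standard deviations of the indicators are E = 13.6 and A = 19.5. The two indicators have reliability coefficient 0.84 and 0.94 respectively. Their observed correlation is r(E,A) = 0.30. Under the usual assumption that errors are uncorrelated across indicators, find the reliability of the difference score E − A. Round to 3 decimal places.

Var(E−A) = 13.6² + 19.5² − 2·13.6·19.5·0.30 = 565.21 − 159.12 = 406.09.
With uncorrelated errors the cross-covariances are all true-score covariance, so they carry over unchanged; only the diagonal terms shrink to ρᵢσᵢ².
True-score variance = [13.6²·0.84 + 19.5²·0.94] − 159.12 = 512.801 − 159.12 = 353.681.
Reliability = 353.681 / 406.09 = 0.871.

0.871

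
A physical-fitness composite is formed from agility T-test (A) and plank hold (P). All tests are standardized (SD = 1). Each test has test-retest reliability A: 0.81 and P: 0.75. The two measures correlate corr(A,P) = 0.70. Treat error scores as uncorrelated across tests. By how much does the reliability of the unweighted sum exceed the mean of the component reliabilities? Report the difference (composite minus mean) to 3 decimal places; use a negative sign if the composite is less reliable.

0.091

Var(sum) = 2 + 1.4 = 3.4; true-score variance = 1.56 + 1.4 = 2.96; composite reliability = 0.8706.
Mean component reliability = 0.7800.
Difference = 0.8706 − 0.7800 = 0.091.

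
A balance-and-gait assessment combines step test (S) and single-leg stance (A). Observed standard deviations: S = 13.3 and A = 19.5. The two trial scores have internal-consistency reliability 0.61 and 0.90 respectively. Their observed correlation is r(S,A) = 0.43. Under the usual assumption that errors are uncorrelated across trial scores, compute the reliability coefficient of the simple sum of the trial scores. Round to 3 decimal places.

0.863

Var(S+A) = 13.3² + 19.5² + 2·[13.3·19.5·0.43] = 557.14 + 223.041 = 780.181.
Because errors are independent across components, Cov(Tᵢ,Tⱼ) = Cov(Xᵢ,Xⱼ); the off-diagonal part of the true-score variance is the same as above.
True-score variance = [13.3²·0.61 + 19.5²·0.90] + 223.041 = 450.128 + 223.041 = 673.169.
Reliability = 673.169 / 780.181 = 0.863.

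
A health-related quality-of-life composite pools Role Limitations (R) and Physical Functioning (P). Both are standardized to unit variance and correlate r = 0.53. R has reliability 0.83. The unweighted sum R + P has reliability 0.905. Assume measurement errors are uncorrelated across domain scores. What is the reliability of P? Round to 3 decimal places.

Var(R+P) = 2 + 2·0.53 = 3.060.
True-score variance = ρ_R + ρ_P + 2·0.53, so 0.905 = (0.83 + ρ_P + 1.06) / 3.060.
ρ_P = 0.905·3.060 − 0.83 − 1.06 = 0.879.

0.879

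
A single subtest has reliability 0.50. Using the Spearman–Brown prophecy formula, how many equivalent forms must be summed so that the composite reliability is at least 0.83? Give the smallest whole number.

k ≥ ρ*(1−ρ₁)/(ρ₁(1−ρ*)) = 0.83·0.50 / (0.50·0.17) = 4.882.
Smallest integer k = 5.

5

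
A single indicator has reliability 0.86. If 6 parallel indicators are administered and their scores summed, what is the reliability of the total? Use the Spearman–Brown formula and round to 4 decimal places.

ρ_k = kρ / (1 + (k−1)ρ) = 6·0.86 / (1 + 5·0.86) = 5.160 / 5.300 = 0.9736.

0.9736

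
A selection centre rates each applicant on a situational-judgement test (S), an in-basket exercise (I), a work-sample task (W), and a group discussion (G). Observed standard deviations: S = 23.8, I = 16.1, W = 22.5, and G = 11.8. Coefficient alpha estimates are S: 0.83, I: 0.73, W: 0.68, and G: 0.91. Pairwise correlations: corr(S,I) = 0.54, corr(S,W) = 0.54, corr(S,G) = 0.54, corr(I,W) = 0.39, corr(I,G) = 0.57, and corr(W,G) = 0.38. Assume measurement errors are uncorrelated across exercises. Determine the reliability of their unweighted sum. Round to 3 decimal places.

Var(S+I+W+G) = 23.8² + 16.1² + 22.5² + 11.8² + 2·[23.8·16.1·0.54 + 23.8·22.5·0.54 + 23.8·11.8·0.54 + 16.1·22.5·0.39 + 16.1·11.8·0.57 + 22.5·11.8·0.38] = 1471.14 + 1996.39 = 3467.53.
Under uncorrelated errors the observed covariances equal the true-score covariances, so only the own-variance terms attenuate.
True-score variance = [23.8²·0.83 + 16.1²·0.73 + 22.5²·0.68 + 11.8²·0.91] + 1996.39 = 1130.33 + 1996.39 = 3126.72.
Reliability = 3126.72 / 3467.53 = 0.902.

0.902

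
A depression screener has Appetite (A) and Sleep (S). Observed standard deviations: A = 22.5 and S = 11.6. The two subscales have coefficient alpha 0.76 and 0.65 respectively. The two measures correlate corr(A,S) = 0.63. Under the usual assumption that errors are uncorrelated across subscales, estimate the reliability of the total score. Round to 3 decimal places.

0.826

Var(A+S) = 22.5² + 11.6² + 2·[22.5·11.6·0.63] = 640.81 + 328.86 = 969.67.
Under uncorrelated errors the observed covariances equal the true-score covariances, so only the own-variance terms attenuate.
True-score variance = [22.5²·0.76 + 11.6²·0.65] + 328.86 = 472.214 + 328.86 = 801.074.
Reliability = 801.074 / 969.67 = 0.826.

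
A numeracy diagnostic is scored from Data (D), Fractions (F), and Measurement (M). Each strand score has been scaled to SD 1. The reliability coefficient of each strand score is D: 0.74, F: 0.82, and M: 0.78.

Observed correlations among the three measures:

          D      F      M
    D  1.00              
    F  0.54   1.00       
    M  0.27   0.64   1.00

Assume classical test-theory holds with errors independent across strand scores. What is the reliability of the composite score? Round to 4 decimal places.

Var(D+F+M) = 3 + 2·[0.54 + 0.27 + 0.64] = 3 + 2.9 = 5.9.
Under uncorrelated errors the observed covariances equal the true-score covariances, so only the own-variance terms attenuate.
True-score variance = [0.74 + 0.82 + 0.78] + 2.9 = 2.34 + 2.9 = 5.24.
Reliability = 5.24 / 5.9 = 0.8881.

0.8881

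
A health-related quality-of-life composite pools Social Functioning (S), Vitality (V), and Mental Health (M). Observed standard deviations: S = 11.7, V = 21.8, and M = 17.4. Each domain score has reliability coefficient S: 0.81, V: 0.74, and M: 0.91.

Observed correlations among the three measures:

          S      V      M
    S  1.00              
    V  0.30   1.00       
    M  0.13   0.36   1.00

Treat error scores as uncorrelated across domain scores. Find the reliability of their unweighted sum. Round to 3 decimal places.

Var(S+V+M) = 11.7² + 21.8² + 17.4² + 2·[11.7·21.8·0.30 + 11.7·17.4·0.13 + 21.8·17.4·0.36] = 914.89 + 479.077 = 1393.97.
Because errors are independent across components, Cov(Tᵢ,Tⱼ) = Cov(Xᵢ,Xⱼ); the off-diagonal part of the true-score variance is the same as above.
True-score variance = [11.7²·0.81 + 21.8²·0.74 + 17.4²·0.91] + 479.077 = 738.07 + 479.077 = 1217.15.
Reliability = 1217.15 / 1393.97 = 0.873.

0.873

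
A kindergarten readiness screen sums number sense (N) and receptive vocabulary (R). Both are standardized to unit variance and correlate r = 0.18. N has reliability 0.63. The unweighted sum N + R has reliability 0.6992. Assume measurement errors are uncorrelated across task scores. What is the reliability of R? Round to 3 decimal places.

Var(N+R) = 2 + 2·0.18 = 2.360.
True-score variance = ρ_N + ρ_R + 2·0.18, so 0.6992 = (0.63 + ρ_R + 0.36) / 2.360.
ρ_R = 0.6992·2.360 − 0.63 − 0.36 = 0.660.

0.660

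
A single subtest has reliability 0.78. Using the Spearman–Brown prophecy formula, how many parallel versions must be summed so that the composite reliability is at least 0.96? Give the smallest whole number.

k ≥ ρ*(1−ρ₁)/(ρ₁(1−ρ*)) = 0.96·0.22 / (0.78·0.04) = 6.769.
Smallest integer k = 7.

7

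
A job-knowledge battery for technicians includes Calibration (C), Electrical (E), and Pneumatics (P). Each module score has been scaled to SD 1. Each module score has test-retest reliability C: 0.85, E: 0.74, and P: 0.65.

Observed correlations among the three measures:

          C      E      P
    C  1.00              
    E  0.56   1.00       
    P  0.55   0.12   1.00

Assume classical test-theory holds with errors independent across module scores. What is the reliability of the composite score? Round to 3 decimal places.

0.861

Var(C+E+P) = 3 + 2·[0.56 + 0.55 + 0.12] = 3 + 2.46 = 5.46.
Because errors are independent across components, Cov(Tᵢ,Tⱼ) = Cov(Xᵢ,Xⱼ); the off-diagonal part of the true-score variance is the same as above.
True-score variance = [0.85 + 0.74 + 0.65] + 2.46 = 2.24 + 2.46 = 4.7.
Reliability = 4.7 / 5.46 = 0.861.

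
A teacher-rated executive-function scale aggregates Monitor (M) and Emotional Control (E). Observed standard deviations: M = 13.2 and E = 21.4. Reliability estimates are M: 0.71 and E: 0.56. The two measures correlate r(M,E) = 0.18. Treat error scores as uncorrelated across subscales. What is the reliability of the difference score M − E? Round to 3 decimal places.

Var(M−E) = 13.2² + 21.4² − 2·13.2·21.4·0.18 = 632.2 − 101.693 = 530.507.
Because errors are independent across components, Cov(Tᵢ,Tⱼ) = Cov(Xᵢ,Xⱼ); the off-diagonal part of the true-score variance is the same as above.
True-score variance = [13.2²·0.71 + 21.4²·0.56] − 101.693 = 380.168 − 101.693 = 278.475.
Reliability = 278.475 / 530.507 = 0.525.

0.525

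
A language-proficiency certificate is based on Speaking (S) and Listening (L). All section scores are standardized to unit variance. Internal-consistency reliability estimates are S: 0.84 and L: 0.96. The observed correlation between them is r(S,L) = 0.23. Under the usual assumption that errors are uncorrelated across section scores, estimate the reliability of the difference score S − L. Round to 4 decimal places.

0.8701

Var(S−L) = 1 + 1 − 2·0.23 = 2 − 0.46 = 1.54.
With uncorrelated errors the cross-covariances are all true-score covariance, so they carry over unchanged; only the diagonal terms shrink to ρᵢσᵢ².
True-score variance = [0.84 + 0.96] − 0.46 = 1.8 − 0.46 = 1.34.
Reliability = 1.34 / 1.54 = 0.8701.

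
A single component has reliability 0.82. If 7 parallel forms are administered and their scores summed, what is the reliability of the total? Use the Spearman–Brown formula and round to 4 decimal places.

ρ_k = kρ / (1 + (k−1)ρ) = 7·0.82 / (1 + 6·0.82) = 5.740 / 5.920 = 0.9696.

0.9696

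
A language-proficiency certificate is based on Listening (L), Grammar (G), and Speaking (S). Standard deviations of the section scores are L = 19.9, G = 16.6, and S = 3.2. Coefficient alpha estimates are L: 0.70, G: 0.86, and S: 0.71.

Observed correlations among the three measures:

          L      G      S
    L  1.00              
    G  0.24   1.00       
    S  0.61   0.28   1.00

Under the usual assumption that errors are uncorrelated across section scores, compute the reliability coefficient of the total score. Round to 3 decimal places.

0.831

Var(L+G+S) = 19.9² + 16.6² + 3.2² + 2·[19.9·16.6·0.24 + 19.9·3.2·0.61 + 16.6·3.2·0.28] = 681.81 + 266 = 947.81.
With uncorrelated errors the cross-covariances are all true-score covariance, so they carry over unchanged; only the diagonal terms shrink to ρᵢσᵢ².
True-score variance = [19.9²·0.70 + 16.6²·0.86 + 3.2²·0.71] + 266 = 521.459 + 266 = 787.459.
Reliability = 787.459 / 947.81 = 0.831.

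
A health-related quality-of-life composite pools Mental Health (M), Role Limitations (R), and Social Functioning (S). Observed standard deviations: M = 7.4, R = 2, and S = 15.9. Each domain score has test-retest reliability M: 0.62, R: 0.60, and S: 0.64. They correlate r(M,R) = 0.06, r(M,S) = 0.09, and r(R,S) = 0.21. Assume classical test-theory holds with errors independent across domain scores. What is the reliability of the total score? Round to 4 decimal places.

Var(M+R+S) = 7.4² + 2² + 15.9² + 2·[7.4·2·0.06 + 7.4·15.9·0.09 + 2·15.9·0.21] = 311.57 + 36.3108 = 347.881.
Under uncorrelated errors the observed covariances equal the true-score covariances, so only the own-variance terms attenuate.
True-score variance = [7.4²·0.62 + 2²·0.60 + 15.9²·0.64] + 36.3108 = 198.15 + 36.3108 = 234.46.
Reliability = 234.46 / 347.881 = 0.6740.

0.6740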